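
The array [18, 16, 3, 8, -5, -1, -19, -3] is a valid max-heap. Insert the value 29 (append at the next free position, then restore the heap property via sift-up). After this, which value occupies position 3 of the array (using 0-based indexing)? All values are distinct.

16

append 29 at index 8 → [18, 16, 3, 8, -5, -1, -19, -3, 29]
29 > parent 8 at index 3, swap → [18, 16, 3, 29, -5, -1, -19, -3, 8]
29 > parent 16 at index 1, swap → [18, 29, 3, 16, -5, -1, -19, -3, 8]
29 > parent 18 at index 0, swap → [29, 18, 3, 16, -5, -1, -19, -3, 8]
resulting array: [29, 18, 3, 16, -5, -1, -19, -3, 8]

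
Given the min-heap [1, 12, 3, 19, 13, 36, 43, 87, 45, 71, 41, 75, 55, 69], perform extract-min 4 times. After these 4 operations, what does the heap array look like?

extract-min #1 returns 1:
  remove root 1; move last element 69 to root → [69, 12, 3, 19, 13, 36, 43, 87, 45, 71, 41, 75, 55]
  69 vs smaller child 3 at index 2, swap → [3, 12, 69, 19, 13, 36, 43, 87, 45, 71, 41, 75, 55]
  69 vs smaller child 36 at index 5, swap → [3, 12, 36, 19, 13, 69, 43, 87, 45, 71, 41, 75, 55]
  69 vs smaller child 55 at index 12, swap → [3, 12, 36, 19, 13, 55, 43, 87, 45, 71, 41, 75, 69]
extract-min #2 returns 3:
  remove root 3; move last element 69 to root → [69, 12, 36, 19, 13, 55, 43, 87, 45, 71, 41, 75]
  69 vs smaller child 12 at index 1, swap → [12, 69, 36, 19, 13, 55, 43, 87, 45, 71, 41, 75]
  69 vs smaller child 13 at index 4, swap → [12, 13, 36, 19, 69, 55, 43, 87, 45, 71, 41, 75]
  69 vs smaller child 41 at index 10, swap → [12, 13, 36, 19, 41, 55, 43, 87, 45, 71, 69, 75]
extract-min #3 returns 12:
  remove root 12; move last element 75 to root → [75, 13, 36, 19, 41, 55, 43, 87, 45, 71, 69]
  75 vs smaller child 13 at index 1, swap → [13, 75, 36, 19, 41, 55, 43, 87, 45, 71, 69]
  75 vs smaller child 19 at index 3, swap → [13, 19, 36, 75, 41, 55, 43, 87, 45, 71, 69]
  75 vs smaller child 45 at index 8, swap → [13, 19, 36, 45, 41, 55, 43, 87, 75, 71, 69]
extract-min #4 returns 13:
  remove root 13; move last element 69 to root → [69, 19, 36, 45, 41, 55, 43, 87, 75, 71]
  69 vs smaller child 19 at index 1, swap → [19, 69, 36, 45, 41, 55, 43, 87, 75, 71]
  69 vs smaller child 41 at index 4, swap → [19, 41, 36, 45, 69, 55, 43, 87, 75, 71]

[19, 41, 36, 45, 69, 55, 43, 87, 75, 71]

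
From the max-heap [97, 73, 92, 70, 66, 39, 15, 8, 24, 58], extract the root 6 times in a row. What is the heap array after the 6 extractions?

[39, 24, 8, 15]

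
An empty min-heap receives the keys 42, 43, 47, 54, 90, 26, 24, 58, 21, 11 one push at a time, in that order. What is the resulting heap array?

Insert 42:
  append 42 at index 0 → [42] (no swap needed)
Insert 43:
  append 43 at index 1 → [42, 43] (no swap needed)
Insert 47:
  append 47 at index 2 → [42, 43, 47] (no swap needed)
Insert 54:
  append 54 at index 3 → [42, 43, 47, 54] (no swap needed)
Insert 90:
  append 90 at index 4 → [42, 43, 47, 54, 90] (no swap needed)
Insert 26:
  append 26 at index 5 → [42, 43, 47, 54, 90, 26]
  26 < parent 47 at index 2, swap → [42, 43, 26, 54, 90, 47]
  26 < parent 42 at index 0, swap → [26, 43, 42, 54, 90, 47]
Insert 24:
  append 24 at index 6 → [26, 43, 42, 54, 90, 47, 24]
  24 < parent 42 at index 2, swap → [26, 43, 24, 54, 90, 47, 42]
  24 < parent 26 at index 0, swap → [24, 43, 26, 54, 90, 47, 42]
Insert 58:
  append 58 at index 7 → [24, 43, 26, 54, 90, 47, 42, 58] (no swap needed)
Insert 21:
  append 21 at index 8 → [24, 43, 26, 54, 90, 47, 42, 58, 21]
  21 < parent 54 at index 3, swap → [24, 43, 26, 21, 90, 47, 42, 58, 54]
  21 < parent 43 at index 1, swap → [24, 21, 26, 43, 90, 47, 42, 58, 54]
  21 < parent 24 at index 0, swap → [21, 24, 26, 43, 90, 47, 42, 58, 54]
Insert 11:
  append 11 at index 9 → [21, 24, 26, 43, 90, 47, 42, 58, 54, 11]
  11 < parent 90 at index 4, swap → [21, 24, 26, 43, 11, 47, 42, 58, 54, 90]
  11 < parent 24 at index 1, swap → [21, 11, 26, 43, 24, 47, 42, 58, 54, 90]
  11 < parent 21 at index 0, swap → [11, 21, 26, 43, 24, 47, 42, 58, 54, 90]

[11, 21, 26, 43, 24, 47, 42, 58, 54, 90]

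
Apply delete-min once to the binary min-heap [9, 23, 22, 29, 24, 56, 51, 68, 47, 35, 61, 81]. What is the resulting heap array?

remove root 9; move last element 81 to root → [81, 23, 22, 29, 24, 56, 51, 68, 47, 35, 61]
81 vs smaller child 22 at index 2, swap → [22, 23, 81, 29, 24, 56, 51, 68, 47, 35, 61]
81 vs smaller child 51 at index 6, swap → [22, 23, 51, 29, 24, 56, 81, 68, 47, 35, 61]

[22, 23, 51, 29, 24, 56, 81, 68, 47, 35, 61]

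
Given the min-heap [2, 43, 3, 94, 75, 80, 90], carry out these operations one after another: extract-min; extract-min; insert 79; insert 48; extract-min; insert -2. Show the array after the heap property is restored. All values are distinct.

[-2, 75, 48, 94, 90, 80, 79]

extract-min → returns 2:
  remove root 2; move last element 90 to root → [90, 43, 3, 94, 75, 80]
  90 vs smaller child 3 at index 2, swap → [3, 43, 90, 94, 75, 80]
  90 vs only child 80 at index 5, swap → [3, 43, 80, 94, 75, 90]
extract-min → returns 3:
  remove root 3; move last element 90 to root → [90, 43, 80, 94, 75]
  90 vs smaller child 43 at index 1, swap → [43, 90, 80, 94, 75]
  90 vs smaller child 75 at index 4, swap → [43, 75, 80, 94, 90]
insert 79:
  append 79 at index 5 → [43, 75, 80, 94, 90, 79]
  79 < parent 80 at index 2, swap → [43, 75, 79, 94, 90, 80]
insert 48:
  append 48 at index 6 → [43, 75, 79, 94, 90, 80, 48]
  48 < parent 79 at index 2, swap → [43, 75, 48, 94, 90, 80, 79]
extract-min → returns 43:
  remove root 43; move last element 79 to root → [79, 75, 48, 94, 90, 80]
  79 vs smaller child 48 at index 2, swap → [48, 75, 79, 94, 90, 80]
insert -2:
  append -2 at index 6 → [48, 75, 79, 94, 90, 80, -2]
  -2 < parent 79 at index 2, swap → [48, 75, -2, 94, 90, 80, 79]
  -2 < parent 48 at index 0, swap → [-2, 75, 48, 94, 90, 80, 79]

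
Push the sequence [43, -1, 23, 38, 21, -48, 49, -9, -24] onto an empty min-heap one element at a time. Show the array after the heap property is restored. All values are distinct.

Insert 43:
  append 43 at index 0 → [43] (no swap needed)
Insert -1:
  append -1 at index 1 → [43, -1]
  -1 < parent 43 at index 0, swap → [-1, 43]
Insert 23:
  append 23 at index 2 → [-1, 43, 23] (no swap needed)
Insert 38:
  append 38 at index 3 → [-1, 43, 23, 38]
  38 < parent 43 at index 1, swap → [-1, 38, 23, 43]
Insert 21:
  append 21 at index 4 → [-1, 38, 23, 43, 21]
  21 < parent 38 at index 1, swap → [-1, 21, 23, 43, 38]
Insert -48:
  append -48 at index 5 → [-1, 21, 23, 43, 38, -48]
  -48 < parent 23 at index 2, swap → [-1, 21, -48, 43, 38, 23]
  -48 < parent -1 at index 0, swap → [-48, 21, -1, 43, 38, 23]
Insert 49:
  append 49 at index 6 → [-48, 21, -1, 43, 38, 23, 49] (no swap needed)
Insert -9:
  append -9 at index 7 → [-48, 21, -1, 43, 38, 23, 49, -9]
  -9 < parent 43 at index 3, swap → [-48, 21, -1, -9, 38, 23, 49, 43]
  -9 < parent 21 at index 1, swap → [-48, -9, -1, 21, 38, 23, 49, 43]
Insert -24:
  append -24 at index 8 → [-48, -9, -1, 21, 38, 23, 49, 43, -24]
  -24 < parent 21 at index 3, swap → [-48, -9, -1, -24, 38, 23, 49, 43, 21]
  -24 < parent -9 at index 1, swap → [-48, -24, -1, -9, 38, 23, 49, 43, 21]

[-48, -24, -1, -9, 38, 23, 49, 43, 21]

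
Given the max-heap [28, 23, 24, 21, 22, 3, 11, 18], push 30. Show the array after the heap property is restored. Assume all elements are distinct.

[30, 28, 24, 23, 22, 3, 11, 18, 21]

append 30 at index 8 → [28, 23, 24, 21, 22, 3, 11, 18, 30]
30 > parent 21 at index 3, swap → [28, 23, 24, 30, 22, 3, 11, 18, 21]
30 > parent 23 at index 1, swap → [28, 30, 24, 23, 22, 3, 11, 18, 21]
30 > parent 28 at index 0, swap → [30, 28, 24, 23, 22, 3, 11, 18, 21]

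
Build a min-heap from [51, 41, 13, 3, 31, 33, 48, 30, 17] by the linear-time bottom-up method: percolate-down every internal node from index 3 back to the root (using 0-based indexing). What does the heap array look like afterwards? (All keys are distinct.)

[3, 17, 13, 30, 31, 33, 48, 51, 41]

sift down from index 3: already satisfies heap property
sift down from index 2: already satisfies heap property
sift down from index 1:
  41 vs smaller child 3 at index 3, swap → [51, 3, 13, 41, 31, 33, 48, 30, 17]
  41 vs smaller child 17 at index 8, swap → [51, 3, 13, 17, 31, 33, 48, 30, 41]
sift down from index 0:
  51 vs smaller child 3 at index 1, swap → [3, 51, 13, 17, 31, 33, 48, 30, 41]
  51 vs smaller child 17 at index 3, swap → [3, 17, 13, 51, 31, 33, 48, 30, 41]
  51 vs smaller child 30 at index 7, swap → [3, 17, 13, 30, 31, 33, 48, 51, 41]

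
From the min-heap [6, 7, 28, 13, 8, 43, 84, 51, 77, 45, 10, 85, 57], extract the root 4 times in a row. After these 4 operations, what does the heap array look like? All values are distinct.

[13, 45, 28, 51, 85, 43, 84, 57, 77]

extract-min #1 returns 6:
  remove root 6; move last element 57 to root → [57, 7, 28, 13, 8, 43, 84, 51, 77, 45, 10, 85]
  57 vs smaller child 7 at index 1, swap → [7, 57, 28, 13, 8, 43, 84, 51, 77, 45, 10, 85]
  57 vs smaller child 8 at index 4, swap → [7, 8, 28, 13, 57, 43, 84, 51, 77, 45, 10, 85]
  57 vs smaller child 10 at index 10, swap → [7, 8, 28, 13, 10, 43, 84, 51, 77, 45, 57, 85]
extract-min #2 returns 7:
  remove root 7; move last element 85 to root → [85, 8, 28, 13, 10, 43, 84, 51, 77, 45, 57]
  85 vs smaller child 8 at index 1, swap → [8, 85, 28, 13, 10, 43, 84, 51, 77, 45, 57]
  85 vs smaller child 10 at index 4, swap → [8, 10, 28, 13, 85, 43, 84, 51, 77, 45, 57]
  85 vs smaller child 45 at index 9, swap → [8, 10, 28, 13, 45, 43, 84, 51, 77, 85, 57]
extract-min #3 returns 8:
  remove root 8; move last element 57 to root → [57, 10, 28, 13, 45, 43, 84, 51, 77, 85]
  57 vs smaller child 10 at index 1, swap → [10, 57, 28, 13, 45, 43, 84, 51, 77, 85]
  57 vs smaller child 13 at index 3, swap → [10, 13, 28, 57, 45, 43, 84, 51, 77, 85]
  57 vs smaller child 51 at index 7, swap → [10, 13, 28, 51, 45, 43, 84, 57, 77, 85]
extract-min #4 returns 10:
  remove root 10; move last element 85 to root → [85, 13, 28, 51, 45, 43, 84, 57, 77]
  85 vs smaller child 13 at index 1, swap → [13, 85, 28, 51, 45, 43, 84, 57, 77]
  85 vs smaller child 45 at index 4, swap → [13, 45, 28, 51, 85, 43, 84, 57, 77]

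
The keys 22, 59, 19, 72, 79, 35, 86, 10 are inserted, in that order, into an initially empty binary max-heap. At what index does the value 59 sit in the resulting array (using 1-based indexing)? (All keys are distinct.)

Insert 22:
  append 22 at index 1 → [22] (no swap needed)
Insert 59:
  append 59 at index 2 → [22, 59]
  59 > parent 22 at index 1, swap → [59, 22]
Insert 19:
  append 19 at index 3 → [59, 22, 19] (no swap needed)
Insert 72:
  append 72 at index 4 → [59, 22, 19, 72]
  72 > parent 22 at index 2, swap → [59, 72, 19, 22]
  72 > parent 59 at index 1, swap → [72, 59, 19, 22]
Insert 79:
  append 79 at index 5 → [72, 59, 19, 22, 79]
  79 > parent 59 at index 2, swap → [72, 79, 19, 22, 59]
  79 > parent 72 at index 1, swap → [79, 72, 19, 22, 59]
Insert 35:
  append 35 at index 6 → [79, 72, 19, 22, 59, 35]
  35 > parent 19 at index 3, swap → [79, 72, 35, 22, 59, 19]
Insert 86:
  append 86 at index 7 → [79, 72, 35, 22, 59, 19, 86]
  86 > parent 35 at index 3, swap → [79, 72, 86, 22, 59, 19, 35]
  86 > parent 79 at index 1, swap → [86, 72, 79, 22, 59, 19, 35]
Insert 10:
  append 10 at index 8 → [86, 72, 79, 22, 59, 19, 35, 10] (no swap needed)
resulting array: [86, 72, 79, 22, 59, 19, 35, 10]

5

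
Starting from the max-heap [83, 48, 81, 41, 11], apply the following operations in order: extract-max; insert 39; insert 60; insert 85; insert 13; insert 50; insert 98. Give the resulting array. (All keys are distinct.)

[98, 85, 81, 48, 50, 11, 60, 13, 41, 39]

extract-max → returns 83:
  remove root 83; move last element 11 to root → [11, 48, 81, 41]
  11 vs larger child 81 at index 2, swap → [81, 48, 11, 41]
insert 39:
  append 39 at index 4 → [81, 48, 11, 41, 39] (no swap needed)
insert 60:
  append 60 at index 5 → [81, 48, 11, 41, 39, 60]
  60 > parent 11 at index 2, swap → [81, 48, 60, 41, 39, 11]
insert 85:
  append 85 at index 6 → [81, 48, 60, 41, 39, 11, 85]
  85 > parent 60 at index 2, swap → [81, 48, 85, 41, 39, 11, 60]
  85 > parent 81 at index 0, swap → [85, 48, 81, 41, 39, 11, 60]
insert 13:
  append 13 at index 7 → [85, 48, 81, 41, 39, 11, 60, 13] (no swap needed)
insert 50:
  append 50 at index 8 → [85, 48, 81, 41, 39, 11, 60, 13, 50]
  50 > parent 41 at index 3, swap → [85, 48, 81, 50, 39, 11, 60, 13, 41]
  50 > parent 48 at index 1, swap → [85, 50, 81, 48, 39, 11, 60, 13, 41]
insert 98:
  append 98 at index 9 → [85, 50, 81, 48, 39, 11, 60, 13, 41, 98]
  98 > parent 39 at index 4, swap → [85, 50, 81, 48, 98, 11, 60, 13, 41, 39]
  98 > parent 50 at index 1, swap → [85, 98, 81, 48, 50, 11, 60, 13, 41, 39]
  98 > parent 85 at index 0, swap → [98, 85, 81, 48, 50, 11, 60, 13, 41, 39]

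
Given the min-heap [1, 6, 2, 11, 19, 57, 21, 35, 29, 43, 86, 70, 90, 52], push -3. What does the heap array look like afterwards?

[-3, 6, 1, 11, 19, 57, 2, 35, 29, 43, 86, 70, 90, 52, 21]

append -3 at index 14 → [1, 6, 2, 11, 19, 57, 21, 35, 29, 43, 86, 70, 90, 52, -3]
-3 < parent 21 at index 6, swap → [1, 6, 2, 11, 19, 57, -3, 35, 29, 43, 86, 70, 90, 52, 21]
-3 < parent 2 at index 2, swap → [1, 6, -3, 11, 19, 57, 2, 35, 29, 43, 86, 70, 90, 52, 21]
-3 < parent 1 at index 0, swap → [-3, 6, 1, 11, 19, 57, 2, 35, 29, 43, 86, 70, 90, 52, 21]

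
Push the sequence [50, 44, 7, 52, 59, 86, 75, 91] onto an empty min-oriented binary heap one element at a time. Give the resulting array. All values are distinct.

Insert 50:
  append 50 at index 0 → [50] (no swap needed)
Insert 44:
  append 44 at index 1 → [50, 44]
  44 < parent 50 at index 0, swap → [44, 50]
Insert 7:
  append 7 at index 2 → [44, 50, 7]
  7 < parent 44 at index 0, swap → [7, 50, 44]
Insert 52:
  append 52 at index 3 → [7, 50, 44, 52] (no swap needed)
Insert 59:
  append 59 at index 4 → [7, 50, 44, 52, 59] (no swap needed)
Insert 86:
  append 86 at index 5 → [7, 50, 44, 52, 59, 86] (no swap needed)
Insert 75:
  append 75 at index 6 → [7, 50, 44, 52, 59, 86, 75] (no swap needed)
Insert 91:
  append 91 at index 7 → [7, 50, 44, 52, 59, 86, 75, 91] (no swap needed)

[7, 50, 44, 52, 59, 86, 75, 91]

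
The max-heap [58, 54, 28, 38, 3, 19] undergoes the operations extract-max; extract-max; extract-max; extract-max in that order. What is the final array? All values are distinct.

extract-max → returns 58:
  remove root 58; move last element 19 to root → [19, 54, 28, 38, 3]
  19 vs larger child 54 at index 1, swap → [54, 19, 28, 38, 3]
  19 vs larger child 38 at index 3, swap → [54, 38, 28, 19, 3]
extract-max → returns 54:
  remove root 54; move last element 3 to root → [3, 38, 28, 19]
  3 vs larger child 38 at index 1, swap → [38, 3, 28, 19]
  3 vs only child 19 at index 3, swap → [38, 19, 28, 3]
extract-max → returns 38:
  remove root 38; move last element 3 to root → [3, 19, 28]
  3 vs larger child 28 at index 2, swap → [28, 19, 3]
extract-max → returns 28:
  remove root 28; move last element 3 to root → [3, 19]
  3 vs only child 19 at index 1, swap → [19, 3]

[19, 3]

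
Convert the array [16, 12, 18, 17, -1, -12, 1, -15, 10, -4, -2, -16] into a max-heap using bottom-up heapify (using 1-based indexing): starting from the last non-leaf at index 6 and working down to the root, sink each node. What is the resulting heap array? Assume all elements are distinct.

[18, 17, 16, 12, -1, -12, 1, -15, 10, -4, -2, -16]

sift down from index 6: already satisfies heap property
sift down from index 5: already satisfies heap property
sift down from index 4: already satisfies heap property
sift down from index 3: already satisfies heap property
sift down from index 2:
  12 vs larger child 17 at index 4, swap → [16, 17, 18, 12, -1, -12, 1, -15, 10, -4, -2, -16]
sift down from index 1:
  16 vs larger child 18 at index 3, swap → [18, 17, 16, 12, -1, -12, 1, -15, 10, -4, -2, -16]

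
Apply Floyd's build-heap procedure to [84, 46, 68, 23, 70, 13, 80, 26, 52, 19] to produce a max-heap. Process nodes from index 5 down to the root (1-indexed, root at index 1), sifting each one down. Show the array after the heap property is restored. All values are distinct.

sift down from index 5: already satisfies heap property
sift down from index 4:
  23 vs larger child 52 at index 9, swap → [84, 46, 68, 52, 70, 13, 80, 26, 23, 19]
sift down from index 3:
  68 vs larger child 80 at index 7, swap → [84, 46, 80, 52, 70, 13, 68, 26, 23, 19]
sift down from index 2:
  46 vs larger child 70 at index 5, swap → [84, 70, 80, 52, 46, 13, 68, 26, 23, 19]
sift down from index 1: already satisfies heap property

[84, 70, 80, 52, 46, 13, 68, 26, 23, 19]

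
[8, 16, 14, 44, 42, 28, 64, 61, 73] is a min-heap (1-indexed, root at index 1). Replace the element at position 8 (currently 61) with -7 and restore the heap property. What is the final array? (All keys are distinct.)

set index 8 from 61 to -7 → [8, 16, 14, 44, 42, 28, 64, -7, 73]
-7 < parent 44 at index 4, swap → [8, 16, 14, -7, 42, 28, 64, 44, 73]
-7 < parent 16 at index 2, swap → [8, -7, 14, 16, 42, 28, 64, 44, 73]
-7 < parent 8 at index 1, swap → [-7, 8, 14, 16, 42, 28, 64, 44, 73]

[-7, 8, 14, 16, 42, 28, 64, 44, 73]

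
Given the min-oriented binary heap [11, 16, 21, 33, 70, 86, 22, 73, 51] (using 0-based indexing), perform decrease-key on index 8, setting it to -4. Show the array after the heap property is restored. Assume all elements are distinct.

[-4, 11, 21, 16, 70, 86, 22, 73, 33]

set index 8 from 51 to -4 → [11, 16, 21, 33, 70, 86, 22, 73, -4]
-4 < parent 33 at index 3, swap → [11, 16, 21, -4, 70, 86, 22, 73, 33]
-4 < parent 16 at index 1, swap → [11, -4, 21, 16, 70, 86, 22, 73, 33]
-4 < parent 11 at index 0, swap → [-4, 11, 21, 16, 70, 86, 22, 73, 33]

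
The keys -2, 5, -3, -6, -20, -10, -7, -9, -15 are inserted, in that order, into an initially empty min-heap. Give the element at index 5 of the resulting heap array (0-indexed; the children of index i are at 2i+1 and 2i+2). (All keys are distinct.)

Insert -2:
  append -2 at index 0 → [-2] (no swap needed)
Insert 5:
  append 5 at index 1 → [-2, 5] (no swap needed)
Insert -3:
  append -3 at index 2 → [-2, 5, -3]
  -3 < parent -2 at index 0, swap → [-3, 5, -2]
Insert -6:
  append -6 at index 3 → [-3, 5, -2, -6]
  -6 < parent 5 at index 1, swap → [-3, -6, -2, 5]
  -6 < parent -3 at index 0, swap → [-6, -3, -2, 5]
Insert -20:
  append -20 at index 4 → [-6, -3, -2, 5, -20]
  -20 < parent -3 at index 1, swap → [-6, -20, -2, 5, -3]
  -20 < parent -6 at index 0, swap → [-20, -6, -2, 5, -3]
Insert -10:
  append -10 at index 5 → [-20, -6, -2, 5, -3, -10]
  -10 < parent -2 at index 2, swap → [-20, -6, -10, 5, -3, -2]
Insert -7:
  append -7 at index 6 → [-20, -6, -10, 5, -3, -2, -7] (no swap needed)
Insert -9:
  append -9 at index 7 → [-20, -6, -10, 5, -3, -2, -7, -9]
  -9 < parent 5 at index 3, swap → [-20, -6, -10, -9, -3, -2, -7, 5]
  -9 < parent -6 at index 1, swap → [-20, -9, -10, -6, -3, -2, -7, 5]
Insert -15:
  append -15 at index 8 → [-20, -9, -10, -6, -3, -2, -7, 5, -15]
  -15 < parent -6 at index 3, swap → [-20, -9, -10, -15, -3, -2, -7, 5, -6]
  -15 < parent -9 at index 1, swap → [-20, -15, -10, -9, -3, -2, -7, 5, -6]
resulting array: [-20, -15, -10, -9, -3, -2, -7, 5, -6]

-2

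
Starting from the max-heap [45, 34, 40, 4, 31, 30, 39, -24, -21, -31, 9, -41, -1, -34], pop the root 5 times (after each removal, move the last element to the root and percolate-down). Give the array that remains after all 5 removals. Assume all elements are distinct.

[30, 9, -1, 4, -31, -41, -34, -24, -21]

extract-max #1 returns 45:
  remove root 45; move last element -34 to root → [-34, 34, 40, 4, 31, 30, 39, -24, -21, -31, 9, -41, -1]
  -34 vs larger child 40 at index 2, swap → [40, 34, -34, 4, 31, 30, 39, -24, -21, -31, 9, -41, -1]
  -34 vs larger child 39 at index 6, swap → [40, 34, 39, 4, 31, 30, -34, -24, -21, -31, 9, -41, -1]
extract-max #2 returns 40:
  remove root 40; move last element -1 to root → [-1, 34, 39, 4, 31, 30, -34, -24, -21, -31, 9, -41]
  -1 vs larger child 39 at index 2, swap → [39, 34, -1, 4, 31, 30, -34, -24, -21, -31, 9, -41]
  -1 vs larger child 30 at index 5, swap → [39, 34, 30, 4, 31, -1, -34, -24, -21, -31, 9, -41]
extract-max #3 returns 39:
  remove root 39; move last element -41 to root → [-41, 34, 30, 4, 31, -1, -34, -24, -21, -31, 9]
  -41 vs larger child 34 at index 1, swap → [34, -41, 30, 4, 31, -1, -34, -24, -21, -31, 9]
  -41 vs larger child 31 at index 4, swap → [34, 31, 30, 4, -41, -1, -34, -24, -21, -31, 9]
  -41 vs larger child 9 at index 10, swap → [34, 31, 30, 4, 9, -1, -34, -24, -21, -31, -41]
extract-max #4 returns 34:
  remove root 34; move last element -41 to root → [-41, 31, 30, 4, 9, -1, -34, -24, -21, -31]
  -41 vs larger child 31 at index 1, swap → [31, -41, 30, 4, 9, -1, -34, -24, -21, -31]
  -41 vs larger child 9 at index 4, swap → [31, 9, 30, 4, -41, -1, -34, -24, -21, -31]
  -41 vs only child -31 at index 9, swap → [31, 9, 30, 4, -31, -1, -34, -24, -21, -41]
extract-max #5 returns 31:
  remove root 31; move last element -41 to root → [-41, 9, 30, 4, -31, -1, -34, -24, -21]
  -41 vs larger child 30 at index 2, swap → [30, 9, -41, 4, -31, -1, -34, -24, -21]
  -41 vs larger child -1 at index 5, swap → [30, 9, -1, 4, -31, -41, -34, -24, -21]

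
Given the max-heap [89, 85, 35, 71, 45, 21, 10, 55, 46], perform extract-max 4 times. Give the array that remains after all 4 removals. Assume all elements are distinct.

[46, 45, 35, 10, 21]

extract-max #1 returns 89:
  remove root 89; move last element 46 to root → [46, 85, 35, 71, 45, 21, 10, 55]
  46 vs larger child 85 at index 1, swap → [85, 46, 35, 71, 45, 21, 10, 55]
  46 vs larger child 71 at index 3, swap → [85, 71, 35, 46, 45, 21, 10, 55]
  46 vs only child 55 at index 7, swap → [85, 71, 35, 55, 45, 21, 10, 46]
extract-max #2 returns 85:
  remove root 85; move last element 46 to root → [46, 71, 35, 55, 45, 21, 10]
  46 vs larger child 71 at index 1, swap → [71, 46, 35, 55, 45, 21, 10]
  46 vs larger child 55 at index 3, swap → [71, 55, 35, 46, 45, 21, 10]
extract-max #3 returns 71:
  remove root 71; move last element 10 to root → [10, 55, 35, 46, 45, 21]
  10 vs larger child 55 at index 1, swap → [55, 10, 35, 46, 45, 21]
  10 vs larger child 46 at index 3, swap → [55, 46, 35, 10, 45, 21]
extract-max #4 returns 55:
  remove root 55; move last element 21 to root → [21, 46, 35, 10, 45]
  21 vs larger child 46 at index 1, swap → [46, 21, 35, 10, 45]
  21 vs larger child 45 at index 4, swap → [46, 45, 35, 10, 21]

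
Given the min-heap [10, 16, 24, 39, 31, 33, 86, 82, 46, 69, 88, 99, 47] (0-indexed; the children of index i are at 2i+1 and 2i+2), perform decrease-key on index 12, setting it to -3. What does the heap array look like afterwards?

[-3, 16, 10, 39, 31, 24, 86, 82, 46, 69, 88, 99, 33]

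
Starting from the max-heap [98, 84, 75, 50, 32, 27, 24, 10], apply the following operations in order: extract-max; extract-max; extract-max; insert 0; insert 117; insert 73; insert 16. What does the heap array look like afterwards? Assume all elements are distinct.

extract-max → returns 98:
  remove root 98; move last element 10 to root → [10, 84, 75, 50, 32, 27, 24]
  10 vs larger child 84 at index 1, swap → [84, 10, 75, 50, 32, 27, 24]
  10 vs larger child 50 at index 3, swap → [84, 50, 75, 10, 32, 27, 24]
extract-max → returns 84:
  remove root 84; move last element 24 to root → [24, 50, 75, 10, 32, 27]
  24 vs larger child 75 at index 2, swap → [75, 50, 24, 10, 32, 27]
  24 vs only child 27 at index 5, swap → [75, 50, 27, 10, 32, 24]
extract-max → returns 75:
  remove root 75; move last element 24 to root → [24, 50, 27, 10, 32]
  24 vs larger child 50 at index 1, swap → [50, 24, 27, 10, 32]
  24 vs larger child 32 at index 4, swap → [50, 32, 27, 10, 24]
insert 0:
  append 0 at index 5 → [50, 32, 27, 10, 24, 0] (no swap needed)
insert 117:
  append 117 at index 6 → [50, 32, 27, 10, 24, 0, 117]
  117 > parent 27 at index 2, swap → [50, 32, 117, 10, 24, 0, 27]
  117 > parent 50 at index 0, swap → [117, 32, 50, 10, 24, 0, 27]
insert 73:
  append 73 at index 7 → [117, 32, 50, 10, 24, 0, 27, 73]
  73 > parent 10 at index 3, swap → [117, 32, 50, 73, 24, 0, 27, 10]
  73 > parent 32 at index 1, swap → [117, 73, 50, 32, 24, 0, 27, 10]
insert 16:
  append 16 at index 8 → [117, 73, 50, 32, 24, 0, 27, 10, 16] (no swap needed)

[117, 73, 50, 32, 24, 0, 27, 10, 16]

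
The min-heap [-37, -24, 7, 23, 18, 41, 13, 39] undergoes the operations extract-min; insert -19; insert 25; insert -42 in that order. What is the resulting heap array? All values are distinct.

[-42, -24, 7, 18, -19, 41, 13, 23, 25, 39]

extract-min → returns -37:
  remove root -37; move last element 39 to root → [39, -24, 7, 23, 18, 41, 13]
  39 vs smaller child -24 at index 1, swap → [-24, 39, 7, 23, 18, 41, 13]
  39 vs smaller child 18 at index 4, swap → [-24, 18, 7, 23, 39, 41, 13]
insert -19:
  append -19 at index 7 → [-24, 18, 7, 23, 39, 41, 13, -19]
  -19 < parent 23 at index 3, swap → [-24, 18, 7, -19, 39, 41, 13, 23]
  -19 < parent 18 at index 1, swap → [-24, -19, 7, 18, 39, 41, 13, 23]
insert 25:
  append 25 at index 8 → [-24, -19, 7, 18, 39, 41, 13, 23, 25] (no swap needed)
insert -42:
  append -42 at index 9 → [-24, -19, 7, 18, 39, 41, 13, 23, 25, -42]
  -42 < parent 39 at index 4, swap → [-24, -19, 7, 18, -42, 41, 13, 23, 25, 39]
  -42 < parent -19 at index 1, swap → [-24, -42, 7, 18, -19, 41, 13, 23, 25, 39]
  -42 < parent -24 at index 0, swap → [-42, -24, 7, 18, -19, 41, 13, 23, 25, 39]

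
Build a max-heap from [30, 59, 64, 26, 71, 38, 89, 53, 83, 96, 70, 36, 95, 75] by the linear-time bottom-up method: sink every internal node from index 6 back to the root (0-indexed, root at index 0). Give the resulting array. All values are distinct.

[96, 83, 95, 53, 71, 64, 89, 30, 26, 59, 70, 36, 38, 75]

sift down from index 6: already satisfies heap property
sift down from index 5:
  38 vs larger child 95 at index 12, swap → [30, 59, 64, 26, 71, 95, 89, 53, 83, 96, 70, 36, 38, 75]
sift down from index 4:
  71 vs larger child 96 at index 9, swap → [30, 59, 64, 26, 96, 95, 89, 53, 83, 71, 70, 36, 38, 75]
sift down from index 3:
  26 vs larger child 83 at index 8, swap → [30, 59, 64, 83, 96, 95, 89, 53, 26, 71, 70, 36, 38, 75]
sift down from index 2:
  64 vs larger child 95 at index 5, swap → [30, 59, 95, 83, 96, 64, 89, 53, 26, 71, 70, 36, 38, 75]
sift down from index 1:
  59 vs larger child 96 at index 4, swap → [30, 96, 95, 83, 59, 64, 89, 53, 26, 71, 70, 36, 38, 75]
  59 vs larger child 71 at index 9, swap → [30, 96, 95, 83, 71, 64, 89, 53, 26, 59, 70, 36, 38, 75]
sift down from index 0:
  30 vs larger child 96 at index 1, swap → [96, 30, 95, 83, 71, 64, 89, 53, 26, 59, 70, 36, 38, 75]
  30 vs larger child 83 at index 3, swap → [96, 83, 95, 30, 71, 64, 89, 53, 26, 59, 70, 36, 38, 75]
  30 vs larger child 53 at index 7, swap → [96, 83, 95, 53, 71, 64, 89, 30, 26, 59, 70, 36, 38, 75]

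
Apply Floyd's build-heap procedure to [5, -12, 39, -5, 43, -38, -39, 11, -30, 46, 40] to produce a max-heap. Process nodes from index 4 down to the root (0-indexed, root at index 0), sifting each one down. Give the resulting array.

sift down from index 4:
  43 vs larger child 46 at index 9, swap → [5, -12, 39, -5, 46, -38, -39, 11, -30, 43, 40]
sift down from index 3:
  -5 vs larger child 11 at index 7, swap → [5, -12, 39, 11, 46, -38, -39, -5, -30, 43, 40]
sift down from index 2: already satisfies heap property
sift down from index 1:
  -12 vs larger child 46 at index 4, swap → [5, 46, 39, 11, -12, -38, -39, -5, -30, 43, 40]
  -12 vs larger child 43 at index 9, swap → [5, 46, 39, 11, 43, -38, -39, -5, -30, -12, 40]
sift down from index 0:
  5 vs larger child 46 at index 1, swap → [46, 5, 39, 11, 43, -38, -39, -5, -30, -12, 40]
  5 vs larger child 43 at index 4, swap → [46, 43, 39, 11, 5, -38, -39, -5, -30, -12, 40]
  5 vs larger child 40 at index 10, swap → [46, 43, 39, 11, 40, -38, -39, -5, -30, -12, 5]

[46, 43, 39, 11, 40, -38, -39, -5, -30, -12, 5]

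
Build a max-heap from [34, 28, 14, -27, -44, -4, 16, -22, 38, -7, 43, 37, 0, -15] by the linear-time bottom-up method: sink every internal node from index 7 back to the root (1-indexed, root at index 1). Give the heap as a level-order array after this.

[43, 38, 37, 34, 28, 14, 16, -22, -27, -7, -44, -4, 0, -15]

sift down from index 7: already satisfies heap property
sift down from index 6:
  -4 vs larger child 37 at index 12, swap → [34, 28, 14, -27, -44, 37, 16, -22, 38, -7, 43, -4, 0, -15]
sift down from index 5:
  -44 vs larger child 43 at index 11, swap → [34, 28, 14, -27, 43, 37, 16, -22, 38, -7, -44, -4, 0, -15]
sift down from index 4:
  -27 vs larger child 38 at index 9, swap → [34, 28, 14, 38, 43, 37, 16, -22, -27, -7, -44, -4, 0, -15]
sift down from index 3:
  14 vs larger child 37 at index 6, swap → [34, 28, 37, 38, 43, 14, 16, -22, -27, -7, -44, -4, 0, -15]
sift down from index 2:
  28 vs larger child 43 at index 5, swap → [34, 43, 37, 38, 28, 14, 16, -22, -27, -7, -44, -4, 0, -15]
sift down from index 1:
  34 vs larger child 43 at index 2, swap → [43, 34, 37, 38, 28, 14, 16, -22, -27, -7, -44, -4, 0, -15]
  34 vs larger child 38 at index 4, swap → [43, 38, 37, 34, 28, 14, 16, -22, -27, -7, -44, -4, 0, -15]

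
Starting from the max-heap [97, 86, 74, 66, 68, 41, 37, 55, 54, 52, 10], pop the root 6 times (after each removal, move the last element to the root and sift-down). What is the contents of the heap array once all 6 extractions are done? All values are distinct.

extract-max #1 returns 97:
  remove root 97; move last element 10 to root → [10, 86, 74, 66, 68, 41, 37, 55, 54, 52]
  10 vs larger child 86 at index 1, swap → [86, 10, 74, 66, 68, 41, 37, 55, 54, 52]
  10 vs larger child 68 at index 4, swap → [86, 68, 74, 66, 10, 41, 37, 55, 54, 52]
  10 vs only child 52 at index 9, swap → [86, 68, 74, 66, 52, 41, 37, 55, 54, 10]
extract-max #2 returns 86:
  remove root 86; move last element 10 to root → [10, 68, 74, 66, 52, 41, 37, 55, 54]
  10 vs larger child 74 at index 2, swap → [74, 68, 10, 66, 52, 41, 37, 55, 54]
  10 vs larger child 41 at index 5, swap → [74, 68, 41, 66, 52, 10, 37, 55, 54]
extract-max #3 returns 74:
  remove root 74; move last element 54 to root → [54, 68, 41, 66, 52, 10, 37, 55]
  54 vs larger child 68 at index 1, swap → [68, 54, 41, 66, 52, 10, 37, 55]
  54 vs larger child 66 at index 3, swap → [68, 66, 41, 54, 52, 10, 37, 55]
  54 vs only child 55 at index 7, swap → [68, 66, 41, 55, 52, 10, 37, 54]
extract-max #4 returns 68:
  remove root 68; move last element 54 to root → [54, 66, 41, 55, 52, 10, 37]
  54 vs larger child 66 at index 1, swap → [66, 54, 41, 55, 52, 10, 37]
  54 vs larger child 55 at index 3, swap → [66, 55, 41, 54, 52, 10, 37]
extract-max #5 returns 66:
  remove root 66; move last element 37 to root → [37, 55, 41, 54, 52, 10]
  37 vs larger child 55 at index 1, swap → [55, 37, 41, 54, 52, 10]
  37 vs larger child 54 at index 3, swap → [55, 54, 41, 37, 52, 10]
extract-max #6 returns 55:
  remove root 55; move last element 10 to root → [10, 54, 41, 37, 52]
  10 vs larger child 54 at index 1, swap → [54, 10, 41, 37, 52]
  10 vs larger child 52 at index 4, swap → [54, 52, 41, 37, 10]

[54, 52, 41, 37, 10]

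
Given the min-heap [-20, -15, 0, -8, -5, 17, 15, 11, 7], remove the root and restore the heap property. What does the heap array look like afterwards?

remove root -20; move last element 7 to root → [7, -15, 0, -8, -5, 17, 15, 11]
7 vs smaller child -15 at index 1, swap → [-15, 7, 0, -8, -5, 17, 15, 11]
7 vs smaller child -8 at index 3, swap → [-15, -8, 0, 7, -5, 17, 15, 11]

[-15, -8, 0, 7, -5, 17, 15, 11]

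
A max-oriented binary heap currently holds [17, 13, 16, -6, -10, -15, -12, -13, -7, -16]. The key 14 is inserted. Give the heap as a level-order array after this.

append 14 at index 10 → [17, 13, 16, -6, -10, -15, -12, -13, -7, -16, 14]
14 > parent -10 at index 4, swap → [17, 13, 16, -6, 14, -15, -12, -13, -7, -16, -10]
14 > parent 13 at index 1, swap → [17, 14, 16, -6, 13, -15, -12, -13, -7, -16, -10]

[17, 14, 16, -6, 13, -15, -12, -13, -7, -16, -10]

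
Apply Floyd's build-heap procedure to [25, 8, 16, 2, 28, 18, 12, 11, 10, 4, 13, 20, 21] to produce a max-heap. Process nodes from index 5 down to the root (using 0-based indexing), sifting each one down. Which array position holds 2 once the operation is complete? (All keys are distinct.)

7

sift down from index 5:
  18 vs larger child 21 at index 12, swap → [25, 8, 16, 2, 28, 21, 12, 11, 10, 4, 13, 20, 18]
sift down from index 4: already satisfies heap property
sift down from index 3:
  2 vs larger child 11 at index 7, swap → [25, 8, 16, 11, 28, 21, 12, 2, 10, 4, 13, 20, 18]
sift down from index 2:
  16 vs larger child 21 at index 5, swap → [25, 8, 21, 11, 28, 16, 12, 2, 10, 4, 13, 20, 18]
  16 vs larger child 20 at index 11, swap → [25, 8, 21, 11, 28, 20, 12, 2, 10, 4, 13, 16, 18]
sift down from index 1:
  8 vs larger child 28 at index 4, swap → [25, 28, 21, 11, 8, 20, 12, 2, 10, 4, 13, 16, 18]
  8 vs larger child 13 at index 10, swap → [25, 28, 21, 11, 13, 20, 12, 2, 10, 4, 8, 16, 18]
sift down from index 0:
  25 vs larger child 28 at index 1, swap → [28, 25, 21, 11, 13, 20, 12, 2, 10, 4, 8, 16, 18]
resulting array: [28, 25, 21, 11, 13, 20, 12, 2, 10, 4, 8, 16, 18]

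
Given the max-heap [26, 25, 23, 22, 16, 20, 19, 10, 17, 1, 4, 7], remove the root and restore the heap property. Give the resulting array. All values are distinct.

remove root 26; move last element 7 to root → [7, 25, 23, 22, 16, 20, 19, 10, 17, 1, 4]
7 vs larger child 25 at index 1, swap → [25, 7, 23, 22, 16, 20, 19, 10, 17, 1, 4]
7 vs larger child 22 at index 3, swap → [25, 22, 23, 7, 16, 20, 19, 10, 17, 1, 4]
7 vs larger child 17 at index 8, swap → [25, 22, 23, 17, 16, 20, 19, 10, 7, 1, 4]

[25, 22, 23, 17, 16, 20, 19, 10, 7, 1, 4]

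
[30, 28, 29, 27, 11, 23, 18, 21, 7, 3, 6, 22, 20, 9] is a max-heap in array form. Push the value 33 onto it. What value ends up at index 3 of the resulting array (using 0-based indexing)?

27

append 33 at index 14 → [30, 28, 29, 27, 11, 23, 18, 21, 7, 3, 6, 22, 20, 9, 33]
33 > parent 18 at index 6, swap → [30, 28, 29, 27, 11, 23, 33, 21, 7, 3, 6, 22, 20, 9, 18]
33 > parent 29 at index 2, swap → [30, 28, 33, 27, 11, 23, 29, 21, 7, 3, 6, 22, 20, 9, 18]
33 > parent 30 at index 0, swap → [33, 28, 30, 27, 11, 23, 29, 21, 7, 3, 6, 22, 20, 9, 18]
resulting array: [33, 28, 30, 27, 11, 23, 29, 21, 7, 3, 6, 22, 20, 9, 18]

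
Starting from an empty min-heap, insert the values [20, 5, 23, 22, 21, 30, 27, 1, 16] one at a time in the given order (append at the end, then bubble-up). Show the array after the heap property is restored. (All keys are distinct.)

Insert 20:
  append 20 at index 0 → [20] (no swap needed)
Insert 5:
  append 5 at index 1 → [20, 5]
  5 < parent 20 at index 0, swap → [5, 20]
Insert 23:
  append 23 at index 2 → [5, 20, 23] (no swap needed)
Insert 22:
  append 22 at index 3 → [5, 20, 23, 22] (no swap needed)
Insert 21:
  append 21 at index 4 → [5, 20, 23, 22, 21] (no swap needed)
Insert 30:
  append 30 at index 5 → [5, 20, 23, 22, 21, 30] (no swap needed)
Insert 27:
  append 27 at index 6 → [5, 20, 23, 22, 21, 30, 27] (no swap needed)
Insert 1:
  append 1 at index 7 → [5, 20, 23, 22, 21, 30, 27, 1]
  1 < parent 22 at index 3, swap → [5, 20, 23, 1, 21, 30, 27, 22]
  1 < parent 20 at index 1, swap → [5, 1, 23, 20, 21, 30, 27, 22]
  1 < parent 5 at index 0, swap → [1, 5, 23, 20, 21, 30, 27, 22]
Insert 16:
  append 16 at index 8 → [1, 5, 23, 20, 21, 30, 27, 22, 16]
  16 < parent 20 at index 3, swap → [1, 5, 23, 16, 21, 30, 27, 22, 20]

[1, 5, 23, 16, 21, 30, 27, 22, 20]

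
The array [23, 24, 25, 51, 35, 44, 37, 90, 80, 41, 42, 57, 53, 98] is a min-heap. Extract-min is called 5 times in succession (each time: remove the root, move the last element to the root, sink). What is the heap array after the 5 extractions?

extract-min #1 returns 23:
  remove root 23; move last element 98 to root → [98, 24, 25, 51, 35, 44, 37, 90, 80, 41, 42, 57, 53]
  98 vs smaller child 24 at index 1, swap → [24, 98, 25, 51, 35, 44, 37, 90, 80, 41, 42, 57, 53]
  98 vs smaller child 35 at index 4, swap → [24, 35, 25, 51, 98, 44, 37, 90, 80, 41, 42, 57, 53]
  98 vs smaller child 41 at index 9, swap → [24, 35, 25, 51, 41, 44, 37, 90, 80, 98, 42, 57, 53]
extract-min #2 returns 24:
  remove root 24; move last element 53 to root → [53, 35, 25, 51, 41, 44, 37, 90, 80, 98, 42, 57]
  53 vs smaller child 25 at index 2, swap → [25, 35, 53, 51, 41, 44, 37, 90, 80, 98, 42, 57]
  53 vs smaller child 37 at index 6, swap → [25, 35, 37, 51, 41, 44, 53, 90, 80, 98, 42, 57]
extract-min #3 returns 25:
  remove root 25; move last element 57 to root → [57, 35, 37, 51, 41, 44, 53, 90, 80, 98, 42]
  57 vs smaller child 35 at index 1, swap → [35, 57, 37, 51, 41, 44, 53, 90, 80, 98, 42]
  57 vs smaller child 41 at index 4, swap → [35, 41, 37, 51, 57, 44, 53, 90, 80, 98, 42]
  57 vs smaller child 42 at index 10, swap → [35, 41, 37, 51, 42, 44, 53, 90, 80, 98, 57]
extract-min #4 returns 35:
  remove root 35; move last element 57 to root → [57, 41, 37, 51, 42, 44, 53, 90, 80, 98]
  57 vs smaller child 37 at index 2, swap → [37, 41, 57, 51, 42, 44, 53, 90, 80, 98]
  57 vs smaller child 44 at index 5, swap → [37, 41, 44, 51, 42, 57, 53, 90, 80, 98]
extract-min #5 returns 37:
  remove root 37; move last element 98 to root → [98, 41, 44, 51, 42, 57, 53, 90, 80]
  98 vs smaller child 41 at index 1, swap → [41, 98, 44, 51, 42, 57, 53, 90, 80]
  98 vs smaller child 42 at index 4, swap → [41, 42, 44, 51, 98, 57, 53, 90, 80]

[41, 42, 44, 51, 98, 57, 53, 90, 80]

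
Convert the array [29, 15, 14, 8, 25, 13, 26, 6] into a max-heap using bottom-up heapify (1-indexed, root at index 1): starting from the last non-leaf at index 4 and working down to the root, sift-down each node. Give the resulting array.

[29, 25, 26, 8, 15, 13, 14, 6]

sift down from index 4: already satisfies heap property
sift down from index 3:
  14 vs larger child 26 at index 7, swap → [29, 15, 26, 8, 25, 13, 14, 6]
sift down from index 2:
  15 vs larger child 25 at index 5, swap → [29, 25, 26, 8, 15, 13, 14, 6]
sift down from index 1: already satisfies heap property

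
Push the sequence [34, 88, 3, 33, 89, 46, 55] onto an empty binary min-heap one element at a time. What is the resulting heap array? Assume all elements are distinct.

[3, 33, 34, 88, 89, 46, 55]

Insert 34:
  append 34 at index 0 → [34] (no swap needed)
Insert 88:
  append 88 at index 1 → [34, 88] (no swap needed)
Insert 3:
  append 3 at index 2 → [34, 88, 3]
  3 < parent 34 at index 0, swap → [3, 88, 34]
Insert 33:
  append 33 at index 3 → [3, 88, 34, 33]
  33 < parent 88 at index 1, swap → [3, 33, 34, 88]
Insert 89:
  append 89 at index 4 → [3, 33, 34, 88, 89] (no swap needed)
Insert 46:
  append 46 at index 5 → [3, 33, 34, 88, 89, 46] (no swap needed)
Insert 55:
  append 55 at index 6 → [3, 33, 34, 88, 89, 46, 55] (no swap needed)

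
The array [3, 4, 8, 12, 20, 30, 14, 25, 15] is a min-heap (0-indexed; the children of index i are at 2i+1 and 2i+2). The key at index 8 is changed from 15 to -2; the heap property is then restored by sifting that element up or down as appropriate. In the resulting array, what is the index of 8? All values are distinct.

2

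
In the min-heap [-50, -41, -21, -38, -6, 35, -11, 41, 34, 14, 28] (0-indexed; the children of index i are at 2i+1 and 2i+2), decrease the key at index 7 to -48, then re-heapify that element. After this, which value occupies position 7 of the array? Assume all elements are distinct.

set index 7 from 41 to -48 → [-50, -41, -21, -38, -6, 35, -11, -48, 34, 14, 28]
-48 < parent -38 at index 3, swap → [-50, -41, -21, -48, -6, 35, -11, -38, 34, 14, 28]
-48 < parent -41 at index 1, swap → [-50, -48, -21, -41, -6, 35, -11, -38, 34, 14, 28]
resulting array: [-50, -48, -21, -41, -6, 35, -11, -38, 34, 14, 28]

-38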